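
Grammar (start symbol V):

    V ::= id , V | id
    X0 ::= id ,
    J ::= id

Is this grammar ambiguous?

Only V is reachable from V; ignoring the rest: Right-recursive list with a separator: after each atom, whether the separator follows determines the rule. One parse per string.

Unambiguous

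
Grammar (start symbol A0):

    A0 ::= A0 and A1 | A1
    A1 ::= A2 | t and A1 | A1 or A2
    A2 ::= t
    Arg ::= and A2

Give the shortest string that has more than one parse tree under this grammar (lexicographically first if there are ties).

t and t

length 1: no string has ≥2 trees
length 3: t and t has 2 parse trees

Two derivations of t and t:
  A0 ⇒ A0 and A1 ⇒ A1 and A1 ⇒ A2 and A1 ⇒ t and A1 ⇒ t and A2 ⇒ t and t
  A0 ⇒ A1 ⇒ t and A1 ⇒ t and A2 ⇒ t and t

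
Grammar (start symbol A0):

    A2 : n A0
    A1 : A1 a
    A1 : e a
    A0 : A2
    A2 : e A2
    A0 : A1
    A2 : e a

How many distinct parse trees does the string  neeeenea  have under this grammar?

2

Parse trees for neeeenea:
  [A0 [A2 n [A0 [A2 e [A2 e [A2 e [A2 e [A2 n [A0 [A2 e a]]]]]]]]]]
  [A0 [A2 n [A0 [A2 e [A2 e [A2 e [A2 e [A2 n [A0 [A1 e a]]]]]]]]]]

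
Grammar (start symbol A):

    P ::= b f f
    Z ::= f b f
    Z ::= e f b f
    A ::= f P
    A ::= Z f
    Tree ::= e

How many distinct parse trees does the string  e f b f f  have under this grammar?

Parse trees for e f b f f:
  [A [Z e f b f] f]

1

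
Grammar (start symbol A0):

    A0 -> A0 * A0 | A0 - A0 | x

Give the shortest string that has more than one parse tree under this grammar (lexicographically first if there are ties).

length 1: no string has ≥2 trees
length 3: no string has ≥2 trees
length 5: x * x * x has 2 parse trees

Two derivations of x * x * x:
  A0 ⇒ A0 * A0 ⇒ A0 * A0 * A0 ⇒ x * A0 * A0 ⇒ x * x * A0 ⇒ x * x * x
  A0 ⇒ A0 * A0 ⇒ x * A0 ⇒ x * A0 * A0 ⇒ x * x * A0 ⇒ x * x * x

x * x * x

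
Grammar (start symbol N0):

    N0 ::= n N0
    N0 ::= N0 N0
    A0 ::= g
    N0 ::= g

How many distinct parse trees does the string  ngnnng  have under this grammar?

Parse trees for ngnnng:
  [N0 n [N0 [N0 g] [N0 n [N0 n [N0 n [N0 g]]]]]]
  [N0 [N0 n [N0 g]] [N0 n [N0 n [N0 n [N0 g]]]]]

2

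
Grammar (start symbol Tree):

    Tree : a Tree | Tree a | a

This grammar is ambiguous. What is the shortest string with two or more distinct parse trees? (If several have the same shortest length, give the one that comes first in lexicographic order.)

a a

length 1: no string has ≥2 trees
length 2: a a has 2 parse trees

Two derivations of a a:
  Tree ⇒ a Tree ⇒ a a
  Tree ⇒ Tree a ⇒ a a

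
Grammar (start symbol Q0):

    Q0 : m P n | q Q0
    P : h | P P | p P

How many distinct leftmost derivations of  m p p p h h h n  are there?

14

Parse trees for m p p p h h h n (showing first 6 of 14):
  [Q0 m [P [P p [P p [P p [P h]]]] [P [P h] [P h]]] n]
  [Q0 m [P [P [P p [P p [P p [P h]]]] [P h]] [P h]] n]
  [Q0 m [P [P p [P [P p [P p [P h]]] [P h]]] [P h]] n]
  [Q0 m [P [P p [P p [P [P p [P h]] [P h]]]] [P h]] n]
  [Q0 m [P [P p [P p [P p [P [P h] [P h]]]]] [P h]] n]
  [Q0 m [P p [P [P p [P p [P h]]] [P [P h] [P h]]]] n]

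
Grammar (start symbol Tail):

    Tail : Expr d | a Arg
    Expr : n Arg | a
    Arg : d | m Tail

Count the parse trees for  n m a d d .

2

Parse trees for n m a d d:
  [Tail [Expr n [Arg m [Tail [Expr a] d]]] d]
  [Tail [Expr n [Arg m [Tail a [Arg d]]]] d]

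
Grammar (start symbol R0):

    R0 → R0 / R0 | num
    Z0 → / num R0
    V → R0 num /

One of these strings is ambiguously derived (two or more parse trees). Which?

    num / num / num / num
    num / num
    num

num / num / num / num: 5 trees
num / num: 1 tree
num: 1 tree

num / num / num / num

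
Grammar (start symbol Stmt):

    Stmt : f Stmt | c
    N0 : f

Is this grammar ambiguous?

Only Stmt is reachable from Stmt; ignoring the rest: The reachable rules are right-linear with at most one rule per (nonterminal, next-terminal) pair. Each input token forces the next rule, so parsing is deterministic.

Unambiguous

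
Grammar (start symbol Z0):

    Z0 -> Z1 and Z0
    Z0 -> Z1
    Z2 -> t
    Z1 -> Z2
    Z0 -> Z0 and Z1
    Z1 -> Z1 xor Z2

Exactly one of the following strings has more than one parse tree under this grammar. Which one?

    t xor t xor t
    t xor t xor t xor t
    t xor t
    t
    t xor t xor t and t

t xor t xor t: 1 tree
t xor t xor t xor t: 1 tree
t xor t: 1 tree
t: 1 tree
t xor t xor t and t: 2 trees

t xor t xor t and t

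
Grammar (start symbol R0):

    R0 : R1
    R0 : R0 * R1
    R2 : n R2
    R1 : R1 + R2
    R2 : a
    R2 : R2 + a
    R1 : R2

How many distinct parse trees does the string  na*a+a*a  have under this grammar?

2

Parse trees for na*a+a*a:
  [R0 [R0 [R0 [R1 [R2 n [R2 a]]]] * [R1 [R1 [R2 a]] + [R2 a]]] * [R1 [R2 a]]]
  [R0 [R0 [R0 [R1 [R2 n [R2 a]]]] * [R1 [R2 [R2 a] + a]]] * [R1 [R2 a]]]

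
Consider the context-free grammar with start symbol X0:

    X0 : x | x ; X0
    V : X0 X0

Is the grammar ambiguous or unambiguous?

Only X0 is reachable from X0; ignoring the rest: The reachable grammar is A → atom sep A | atom. Each atom is followed by either the separator (recurse) or end-of-string (stop) — no choice point.

Unambiguous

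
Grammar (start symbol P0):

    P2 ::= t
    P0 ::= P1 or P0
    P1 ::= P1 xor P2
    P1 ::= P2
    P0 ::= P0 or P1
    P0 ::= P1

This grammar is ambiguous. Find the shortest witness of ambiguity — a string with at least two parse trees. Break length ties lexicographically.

t or t

length 1: no string has ≥2 trees
length 3: t or t has 2 parse trees

Two derivations of t or t:
  P0 ⇒ P1 or P0 ⇒ P2 or P0 ⇒ t or P0 ⇒ t or P1 ⇒ t or P2 ⇒ t or t
  P0 ⇒ P0 or P1 ⇒ P1 or P1 ⇒ P2 or P1 ⇒ t or P1 ⇒ t or P2 ⇒ t or t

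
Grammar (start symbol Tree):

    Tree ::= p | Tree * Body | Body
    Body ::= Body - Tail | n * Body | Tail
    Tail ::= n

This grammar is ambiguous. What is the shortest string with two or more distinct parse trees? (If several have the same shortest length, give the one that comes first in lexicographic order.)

length 1: no string has ≥2 trees
length 3: n * n has 2 parse trees

Two derivations of n * n:
  Tree ⇒ Tree * Body ⇒ Body * Body ⇒ Tail * Body ⇒ n * Body ⇒ n * Tail ⇒ n * n
  Tree ⇒ Body ⇒ n * Body ⇒ n * Tail ⇒ n * n

n * n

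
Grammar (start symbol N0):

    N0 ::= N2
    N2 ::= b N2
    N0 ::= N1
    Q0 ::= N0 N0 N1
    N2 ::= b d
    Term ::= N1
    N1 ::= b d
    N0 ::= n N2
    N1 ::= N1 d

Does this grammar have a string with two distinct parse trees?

Witness: b d

Derivation 1: N0 ⇒ N2 ⇒ b d
Derivation 2: N0 ⇒ N1 ⇒ b d

Two distinct leftmost derivations for the same string.

Ambiguous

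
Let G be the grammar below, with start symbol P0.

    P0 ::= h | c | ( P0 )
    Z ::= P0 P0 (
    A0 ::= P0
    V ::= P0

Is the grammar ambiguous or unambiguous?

Unambiguous

(Z, A0, V are unreachable from P0, so their rules don't affect L(P0).) Each string is a nest of matched brackets around a single atom. An opening bracket forces the recursive rule; an atom forces the base rule.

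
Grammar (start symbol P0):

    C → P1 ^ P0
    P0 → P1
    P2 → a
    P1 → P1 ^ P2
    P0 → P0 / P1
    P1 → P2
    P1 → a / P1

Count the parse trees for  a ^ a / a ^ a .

1

Parse trees for a ^ a / a ^ a:
  [P0 [P0 [P1 [P1 [P2 a]] ^ [P2 a]]] / [P1 [P1 [P2 a]] ^ [P2 a]]]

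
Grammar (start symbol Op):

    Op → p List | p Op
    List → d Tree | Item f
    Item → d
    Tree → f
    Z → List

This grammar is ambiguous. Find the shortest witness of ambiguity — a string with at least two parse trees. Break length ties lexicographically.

p d f

length 3: p d f has 2 parse trees

Two derivations of p d f:
  Op ⇒ p List ⇒ p d Tree ⇒ p d f
  Op ⇒ p List ⇒ p Item f ⇒ p d f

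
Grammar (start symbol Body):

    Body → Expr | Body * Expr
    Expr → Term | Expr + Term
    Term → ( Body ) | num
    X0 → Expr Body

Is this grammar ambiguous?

Unambiguous

Only Body, Expr, Term are reachable from Body; ignoring the rest: This is a standard precedence ladder (Body over Expr over Term), with each level left-recursive on its own operator ('*' at Body, '+' at Expr). That structure is LR(1), hence unambiguous.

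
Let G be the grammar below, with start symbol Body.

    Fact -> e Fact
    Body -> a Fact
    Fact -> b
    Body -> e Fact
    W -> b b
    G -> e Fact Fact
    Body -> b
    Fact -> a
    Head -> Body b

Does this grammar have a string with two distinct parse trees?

Unambiguous

(Head, G, W are unreachable from Body, so their rules don't affect L(Body).) Restricted to the reachable nonterminals, every rule has the form A → t or A → t B, and no two rules for the same A share a first terminal. The grammar encodes a DFA — one run per string.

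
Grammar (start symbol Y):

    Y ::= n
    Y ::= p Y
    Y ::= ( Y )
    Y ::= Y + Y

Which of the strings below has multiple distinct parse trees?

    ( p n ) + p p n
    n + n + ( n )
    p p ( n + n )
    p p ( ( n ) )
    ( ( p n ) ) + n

n + n + ( n )

( p n ) + p p n: 1 tree
n + n + ( n ): 2 trees
p p ( n + n ): 1 tree
p p ( ( n ) ): 1 tree
( ( p n ) ) + n: 1 tree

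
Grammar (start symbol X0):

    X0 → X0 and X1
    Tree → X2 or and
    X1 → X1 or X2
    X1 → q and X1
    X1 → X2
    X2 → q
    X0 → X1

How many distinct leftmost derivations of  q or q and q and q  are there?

2

Parse trees for q or q and q and q:
  [X0 [X0 [X1 [X1 [X2 q]] or [X2 q]]] and [X1 q and [X1 [X2 q]]]]
  [X0 [X0 [X0 [X1 [X1 [X2 q]] or [X2 q]]] and [X1 [X2 q]]] and [X1 [X2 q]]]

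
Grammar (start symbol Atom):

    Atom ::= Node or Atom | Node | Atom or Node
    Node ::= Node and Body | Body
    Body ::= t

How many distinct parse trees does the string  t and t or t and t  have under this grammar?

Parse trees for t and t or t and t:
  [Atom [Node [Node [Body t]] and [Body t]] or [Atom [Node [Node [Body t]] and [Body t]]]]
  [Atom [Atom [Node [Node [Body t]] and [Body t]]] or [Node [Node [Body t]] and [Body t]]]

2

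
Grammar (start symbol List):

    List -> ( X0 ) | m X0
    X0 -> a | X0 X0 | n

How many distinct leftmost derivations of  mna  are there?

1

Parse trees for mna:
  [List m [X0 [X0 n] [X0 a]]]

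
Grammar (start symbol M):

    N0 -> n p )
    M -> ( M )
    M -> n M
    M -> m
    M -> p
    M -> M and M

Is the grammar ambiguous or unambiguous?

Ambiguous

Witness: n m and m

Derivation 1: M ⇒ n M ⇒ n M and M ⇒ n m and M ⇒ n m and m
Derivation 2: M ⇒ M and M ⇒ n M and M ⇒ n m and M ⇒ n m and m

Two distinct leftmost derivations for the same string.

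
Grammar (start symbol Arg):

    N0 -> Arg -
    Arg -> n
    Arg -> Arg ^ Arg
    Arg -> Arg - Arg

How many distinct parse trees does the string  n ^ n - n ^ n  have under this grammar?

5

Parse trees for n ^ n - n ^ n:
  [Arg [Arg n] ^ [Arg [Arg [Arg n] - [Arg n]] ^ [Arg n]]]
  [Arg [Arg n] ^ [Arg [Arg n] - [Arg [Arg n] ^ [Arg n]]]]
  [Arg [Arg [Arg n] ^ [Arg [Arg n] - [Arg n]]] ^ [Arg n]]
  [Arg [Arg [Arg [Arg n] ^ [Arg n]] - [Arg n]] ^ [Arg n]]
  [Arg [Arg [Arg n] ^ [Arg n]] - [Arg [Arg n] ^ [Arg n]]]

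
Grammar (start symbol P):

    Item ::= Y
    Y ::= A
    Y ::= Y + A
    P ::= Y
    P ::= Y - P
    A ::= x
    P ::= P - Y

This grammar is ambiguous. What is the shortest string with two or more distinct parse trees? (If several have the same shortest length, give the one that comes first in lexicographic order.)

x - x

length 1: no string has ≥2 trees
length 3: x - x has 2 parse trees

Two derivations of x - x:
  P ⇒ Y - P ⇒ A - P ⇒ x - P ⇒ x - Y ⇒ x - A ⇒ x - x
  P ⇒ P - Y ⇒ Y - Y ⇒ A - Y ⇒ x - Y ⇒ x - A ⇒ x - x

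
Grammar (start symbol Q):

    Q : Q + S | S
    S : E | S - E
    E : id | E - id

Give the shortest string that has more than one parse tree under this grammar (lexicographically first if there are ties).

id - id

length 1: no string has ≥2 trees
length 3: id - id has 2 parse trees

Two derivations of id - id:
  Q ⇒ S ⇒ E ⇒ E - id ⇒ id - id
  Q ⇒ S ⇒ S - E ⇒ E - E ⇒ id - E ⇒ id - id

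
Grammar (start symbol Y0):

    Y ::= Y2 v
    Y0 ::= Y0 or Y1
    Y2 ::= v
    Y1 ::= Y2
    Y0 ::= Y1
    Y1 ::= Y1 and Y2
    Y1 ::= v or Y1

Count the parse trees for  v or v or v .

Parse trees for v or v or v:
  [Y0 [Y0 [Y1 [Y2 v]]] or [Y1 v or [Y1 [Y2 v]]]]
  [Y0 [Y0 [Y0 [Y1 [Y2 v]]] or [Y1 [Y2 v]]] or [Y1 [Y2 v]]]
  [Y0 [Y0 [Y1 v or [Y1 [Y2 v]]]] or [Y1 [Y2 v]]]
  [Y0 [Y1 v or [Y1 v or [Y1 [Y2 v]]]]]

4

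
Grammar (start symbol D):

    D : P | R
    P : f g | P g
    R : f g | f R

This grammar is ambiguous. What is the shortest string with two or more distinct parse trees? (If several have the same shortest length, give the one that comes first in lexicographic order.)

length 2: f g has 2 parse trees

Two derivations of f g:
  D ⇒ P ⇒ f g
  D ⇒ R ⇒ f g

f g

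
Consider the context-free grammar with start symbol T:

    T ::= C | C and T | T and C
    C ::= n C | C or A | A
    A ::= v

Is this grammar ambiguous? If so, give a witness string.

Witness: v and v

Derivation 1: T ⇒ C and T ⇒ A and T ⇒ v and T ⇒ v and C ⇒ v and A ⇒ v and v
Derivation 2: T ⇒ T and C ⇒ C and C ⇒ A and C ⇒ v and C ⇒ v and A ⇒ v and v

Two distinct leftmost derivations for the same string.

Ambiguous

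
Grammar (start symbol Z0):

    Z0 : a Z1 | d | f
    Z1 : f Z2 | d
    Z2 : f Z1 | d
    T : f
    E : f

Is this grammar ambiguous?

Only Z0, Z1, Z2 are reachable from Z0; ignoring the rest: Each reachable nonterminal has at most one production per leading terminal, and all productions are right-linear; the derivation is determined token-by-token.

Unambiguous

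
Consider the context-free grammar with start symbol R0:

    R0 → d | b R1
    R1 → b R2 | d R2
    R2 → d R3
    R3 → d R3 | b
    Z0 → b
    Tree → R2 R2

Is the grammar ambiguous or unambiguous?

Only R0, R1, R2, R3 are reachable from R0; ignoring the rest: Restricted to the reachable nonterminals, every rule has the form A → t or A → t B, and no two rules for the same A share a first terminal. The grammar encodes a DFA — one run per string.

Unambiguous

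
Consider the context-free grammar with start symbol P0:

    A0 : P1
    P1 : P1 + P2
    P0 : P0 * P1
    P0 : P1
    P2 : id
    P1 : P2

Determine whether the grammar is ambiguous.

Unambiguous

(A0 is unreachable from P0, so its rules don't affect L(P0).) This is a standard precedence ladder (P0 over P1 over P2), with each level left-recursive on its own operator ('*' at P0, '+' at P1). That structure is LR(1), hence unambiguous.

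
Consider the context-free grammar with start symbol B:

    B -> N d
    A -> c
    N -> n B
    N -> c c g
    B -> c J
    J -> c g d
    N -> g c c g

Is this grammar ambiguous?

Ambiguous

Witness: c c g d

Derivation 1: B ⇒ N d ⇒ c c g d
Derivation 2: B ⇒ c J ⇒ c c g d

Two distinct leftmost derivations for the same string.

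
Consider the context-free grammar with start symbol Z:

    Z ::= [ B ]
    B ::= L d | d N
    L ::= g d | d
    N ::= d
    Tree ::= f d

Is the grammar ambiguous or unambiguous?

Witness: [ d d ]

Derivation 1: Z ⇒ [ B ] ⇒ [ L d ] ⇒ [ d d ]
Derivation 2: Z ⇒ [ B ] ⇒ [ d N ] ⇒ [ d d ]

Two distinct leftmost derivations for the same string.

Ambiguous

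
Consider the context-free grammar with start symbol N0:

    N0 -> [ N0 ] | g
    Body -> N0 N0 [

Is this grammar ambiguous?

Unambiguous

(Body is unreachable from N0, so its rules don't affect L(N0).) Each string is a nest of matched brackets around a single atom. An opening bracket forces the recursive rule; an atom forces the base rule.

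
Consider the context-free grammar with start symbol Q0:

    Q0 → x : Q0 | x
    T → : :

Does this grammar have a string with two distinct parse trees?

Unambiguous

(T is unreachable from Q0, so its rules don't affect L(Q0).) The reachable grammar is A → atom sep A | atom. Each atom is followed by either the separator (recurse) or end-of-string (stop) — no choice point.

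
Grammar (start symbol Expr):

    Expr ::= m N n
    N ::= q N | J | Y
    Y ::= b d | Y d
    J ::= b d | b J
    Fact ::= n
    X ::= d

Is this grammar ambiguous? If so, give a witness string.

Ambiguous

Witness: m b d n

Derivation 1: Expr ⇒ m N n ⇒ m J n ⇒ m b d n
Derivation 2: Expr ⇒ m N n ⇒ m Y n ⇒ m b d n

Two distinct leftmost derivations for the same string.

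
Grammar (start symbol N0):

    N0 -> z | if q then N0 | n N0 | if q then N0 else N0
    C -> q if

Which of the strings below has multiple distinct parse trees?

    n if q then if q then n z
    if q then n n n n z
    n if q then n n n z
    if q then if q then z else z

if q then if q then z else z

n if q then if q then n z: 1 tree
if q then n n n n z: 1 tree
n if q then n n n z: 1 tree
if q then if q then z else z: 2 trees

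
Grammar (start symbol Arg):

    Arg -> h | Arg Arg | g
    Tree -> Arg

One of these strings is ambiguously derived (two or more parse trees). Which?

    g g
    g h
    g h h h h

g h h h h

g g: 1 tree
g h: 1 tree
g h h h h: 14 trees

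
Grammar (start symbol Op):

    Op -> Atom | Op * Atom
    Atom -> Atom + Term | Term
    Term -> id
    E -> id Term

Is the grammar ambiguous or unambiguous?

Unambiguous

(E is unreachable from Op, so its rules don't affect L(Op).) This is a standard precedence ladder (Op over Atom over Term), with each level left-recursive on its own operator ('*' at Op, '+' at Atom). That structure is LR(1), hence unambiguous.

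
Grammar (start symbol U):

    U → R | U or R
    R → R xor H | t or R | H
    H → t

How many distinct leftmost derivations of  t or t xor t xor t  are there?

Parse trees for t or t xor t xor t:
  [U [R [R [R t or [R [H t]]] xor [H t]] xor [H t]]]
  [U [R [R t or [R [R [H t]] xor [H t]]] xor [H t]]]
  [U [R t or [R [R [R [H t]] xor [H t]] xor [H t]]]]
  [U [U [R [H t]]] or [R [R [R [H t]] xor [H t]] xor [H t]]]

4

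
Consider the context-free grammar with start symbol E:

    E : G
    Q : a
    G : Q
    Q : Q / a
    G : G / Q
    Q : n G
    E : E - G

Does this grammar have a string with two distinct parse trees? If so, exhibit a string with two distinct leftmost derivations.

Witness: a / a

Derivation 1: E ⇒ G ⇒ Q ⇒ Q / a ⇒ a / a
Derivation 2: E ⇒ G ⇒ G / Q ⇒ Q / Q ⇒ a / Q ⇒ a / a

Two distinct leftmost derivations for the same string.

Ambiguous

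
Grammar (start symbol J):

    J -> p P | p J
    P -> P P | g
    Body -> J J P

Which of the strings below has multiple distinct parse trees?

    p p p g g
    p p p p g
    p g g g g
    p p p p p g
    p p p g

p g g g g

p p p g g: 1 tree
p p p p g: 1 tree
p g g g g: 5 trees
p p p p p g: 1 tree
p p p g: 1 tree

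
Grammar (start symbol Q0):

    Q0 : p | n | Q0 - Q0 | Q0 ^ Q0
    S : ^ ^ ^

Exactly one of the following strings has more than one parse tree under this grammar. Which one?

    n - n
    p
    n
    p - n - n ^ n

p - n - n ^ n

n - n: 1 tree
p: 1 tree
n: 1 tree
p - n - n ^ n: 5 trees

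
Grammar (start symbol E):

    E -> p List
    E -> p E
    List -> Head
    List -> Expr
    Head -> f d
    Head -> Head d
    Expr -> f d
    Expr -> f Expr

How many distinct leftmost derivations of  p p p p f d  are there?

2

Parse trees for p p p p f d:
  [E p [E p [E p [E p [List [Head f d]]]]]]
  [E p [E p [E p [E p [List [Expr f d]]]]]]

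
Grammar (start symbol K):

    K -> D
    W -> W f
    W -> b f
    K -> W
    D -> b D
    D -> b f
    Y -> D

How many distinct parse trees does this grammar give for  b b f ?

1

Parse trees for b b f:
  [K [D b [D b f]]]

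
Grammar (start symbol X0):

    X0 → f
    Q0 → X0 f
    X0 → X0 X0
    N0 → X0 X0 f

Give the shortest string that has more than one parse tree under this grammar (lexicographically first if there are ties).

f f f

length 1: no string has ≥2 trees
length 2: no string has ≥2 trees
length 3: f f f has 2 parse trees

Two derivations of f f f:
  X0 ⇒ X0 X0 ⇒ f X0 ⇒ f X0 X0 ⇒ f f X0 ⇒ f f f
  X0 ⇒ X0 X0 ⇒ X0 X0 X0 ⇒ f X0 X0 ⇒ f f X0 ⇒ f f f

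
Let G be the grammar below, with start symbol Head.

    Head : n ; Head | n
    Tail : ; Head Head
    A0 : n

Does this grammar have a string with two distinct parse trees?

Only Head is reachable from Head; ignoring the rest: The reachable grammar is A → atom sep A | atom. Each atom is followed by either the separator (recurse) or end-of-string (stop) — no choice point.

Unambiguous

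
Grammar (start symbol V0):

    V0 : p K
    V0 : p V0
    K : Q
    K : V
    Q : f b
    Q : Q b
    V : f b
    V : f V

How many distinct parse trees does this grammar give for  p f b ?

2

Parse trees for p f b:
  [V0 p [K [Q f b]]]
  [V0 p [K [V f b]]]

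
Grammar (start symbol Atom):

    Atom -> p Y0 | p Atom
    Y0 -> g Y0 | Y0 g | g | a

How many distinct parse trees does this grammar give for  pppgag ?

2

Parse trees for pppgag:
  [Atom p [Atom p [Atom p [Y0 g [Y0 [Y0 a] g]]]]]
  [Atom p [Atom p [Atom p [Y0 [Y0 g [Y0 a]] g]]]]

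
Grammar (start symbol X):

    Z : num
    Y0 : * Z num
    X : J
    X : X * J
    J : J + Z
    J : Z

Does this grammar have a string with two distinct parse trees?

(Y0 is unreachable from X, so its rules don't affect L(X).) The grammar is stratified — X handles '*' (left-recursive), J handles '+', Z atoms. Each operator has a fixed associativity and precedence level, so every string has one parse.

Unambiguous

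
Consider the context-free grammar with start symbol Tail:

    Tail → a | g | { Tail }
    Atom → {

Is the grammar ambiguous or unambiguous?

(Atom is unreachable from Tail, so its rules don't affect L(Tail).) Each string is a nest of matched brackets around a single atom. An opening bracket forces the recursive rule; an atom forces the base rule.

Unambiguous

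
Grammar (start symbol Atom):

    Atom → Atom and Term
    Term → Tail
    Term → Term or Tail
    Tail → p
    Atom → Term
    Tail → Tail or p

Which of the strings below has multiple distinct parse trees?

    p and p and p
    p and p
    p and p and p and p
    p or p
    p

p and p and p: 1 tree
p and p: 1 tree
p and p and p and p: 1 tree
p or p: 2 trees
p: 1 tree

p or p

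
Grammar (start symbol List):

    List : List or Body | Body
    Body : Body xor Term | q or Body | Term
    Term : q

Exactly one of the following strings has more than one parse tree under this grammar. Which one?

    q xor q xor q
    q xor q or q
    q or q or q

q xor q xor q: 1 tree
q xor q or q: 1 tree
q or q or q: 4 trees

q or q or q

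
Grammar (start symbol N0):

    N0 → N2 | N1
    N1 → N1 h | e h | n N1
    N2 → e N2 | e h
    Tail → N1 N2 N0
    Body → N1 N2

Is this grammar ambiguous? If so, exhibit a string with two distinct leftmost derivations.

Ambiguous

Witness: e h

Derivation 1: N0 ⇒ N2 ⇒ e h
Derivation 2: N0 ⇒ N1 ⇒ e h

Two distinct leftmost derivations for the same string.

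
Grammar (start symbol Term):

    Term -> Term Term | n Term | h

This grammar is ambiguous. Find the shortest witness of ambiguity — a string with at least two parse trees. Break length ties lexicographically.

length 1: no string has ≥2 trees
length 2: no string has ≥2 trees
length 3: h h h has 2 parse trees

Two derivations of h h h:
  Term ⇒ Term Term ⇒ Term Term Term ⇒ h Term Term ⇒ h h Term ⇒ h h h
  Term ⇒ Term Term ⇒ h Term ⇒ h Term Term ⇒ h h Term ⇒ h h h

h h h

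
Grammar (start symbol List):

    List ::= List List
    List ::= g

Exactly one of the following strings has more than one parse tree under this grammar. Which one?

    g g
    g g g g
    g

g g: 1 tree
g g g g: 5 trees
g: 1 tree

g g g g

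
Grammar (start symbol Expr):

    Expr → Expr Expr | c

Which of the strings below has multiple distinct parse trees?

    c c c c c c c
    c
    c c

c c c c c c c

c c c c c c c: 132 trees
c: 1 tree
c c: 1 tree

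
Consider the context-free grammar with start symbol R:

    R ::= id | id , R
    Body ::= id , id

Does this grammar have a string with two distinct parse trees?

Only R is reachable from R; ignoring the rest: Right-recursive list with a separator: after each atom, whether the separator follows determines the rule. One parse per string.

Unambiguous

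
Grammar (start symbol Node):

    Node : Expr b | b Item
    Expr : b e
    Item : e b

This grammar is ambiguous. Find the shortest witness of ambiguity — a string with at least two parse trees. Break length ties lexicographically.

length 3: b e b has 2 parse trees

Two derivations of b e b:
  Node ⇒ Expr b ⇒ b e b
  Node ⇒ b Item ⇒ b e b

b e b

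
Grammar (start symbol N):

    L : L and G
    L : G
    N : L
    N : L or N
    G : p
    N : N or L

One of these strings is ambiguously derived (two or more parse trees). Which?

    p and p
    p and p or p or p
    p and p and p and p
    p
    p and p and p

p and p: 1 tree
p and p or p or p: 4 trees
p and p and p and p: 1 tree
p: 1 tree
p and p and p: 1 tree

p and p or p or p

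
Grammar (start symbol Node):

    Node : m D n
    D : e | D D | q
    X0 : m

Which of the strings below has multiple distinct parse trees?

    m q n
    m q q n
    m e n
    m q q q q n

m q n: 1 tree
m q q n: 1 tree
m e n: 1 tree
m q q q q n: 5 trees

m q q q q n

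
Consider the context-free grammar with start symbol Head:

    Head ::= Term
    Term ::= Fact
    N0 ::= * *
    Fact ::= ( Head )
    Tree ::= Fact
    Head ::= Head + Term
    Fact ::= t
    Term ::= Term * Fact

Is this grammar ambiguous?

Unambiguous

(N0, Tree are unreachable from Head, so their rules don't affect L(Head).) This is a standard precedence ladder (Head over Term over Fact), with each level left-recursive on its own operator ('+' at Head, '*' at Term). That structure is LR(1), hence unambiguous.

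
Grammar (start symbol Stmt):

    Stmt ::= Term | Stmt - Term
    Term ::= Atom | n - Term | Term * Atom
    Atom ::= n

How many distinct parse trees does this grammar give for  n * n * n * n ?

1

Parse trees for n * n * n * n:
  [Stmt [Term [Term [Term [Term [Atom n]] * [Atom n]] * [Atom n]] * [Atom n]]]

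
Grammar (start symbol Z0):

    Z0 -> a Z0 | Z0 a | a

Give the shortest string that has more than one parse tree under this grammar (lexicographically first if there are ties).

length 1: no string has ≥2 trees
length 2: a a has 2 parse trees

Two derivations of a a:
  Z0 ⇒ a Z0 ⇒ a a
  Z0 ⇒ Z0 a ⇒ a a

a a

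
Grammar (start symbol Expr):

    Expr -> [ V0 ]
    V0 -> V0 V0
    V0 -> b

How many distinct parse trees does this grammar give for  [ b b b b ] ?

Parse trees for [ b b b b ]:
  [Expr [ [V0 [V0 b] [V0 [V0 b] [V0 [V0 b] [V0 b]]]] ]]
  [Expr [ [V0 [V0 b] [V0 [V0 [V0 b] [V0 b]] [V0 b]]] ]]
  [Expr [ [V0 [V0 [V0 b] [V0 b]] [V0 [V0 b] [V0 b]]] ]]
  [Expr [ [V0 [V0 [V0 b] [V0 [V0 b] [V0 b]]] [V0 b]] ]]
  [Expr [ [V0 [V0 [V0 [V0 b] [V0 b]] [V0 b]] [V0 b]] ]]

5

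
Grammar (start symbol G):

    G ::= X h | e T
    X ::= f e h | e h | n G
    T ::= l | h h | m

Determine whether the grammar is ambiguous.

Ambiguous

Witness: e h h

Derivation 1: G ⇒ X h ⇒ e h h
Derivation 2: G ⇒ e T ⇒ e h h

Two distinct leftmost derivations for the same string.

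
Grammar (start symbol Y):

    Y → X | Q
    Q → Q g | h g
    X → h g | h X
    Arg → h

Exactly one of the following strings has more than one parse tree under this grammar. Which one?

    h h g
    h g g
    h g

h h g: 1 tree
h g g: 1 tree
h g: 2 trees

h g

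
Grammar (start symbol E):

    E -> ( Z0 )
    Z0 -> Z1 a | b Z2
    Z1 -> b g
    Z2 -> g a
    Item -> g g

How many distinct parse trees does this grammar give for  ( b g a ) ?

Parse trees for ( b g a ):
  [E ( [Z0 [Z1 b g] a] )]
  [E ( [Z0 b [Z2 g a]] )]

2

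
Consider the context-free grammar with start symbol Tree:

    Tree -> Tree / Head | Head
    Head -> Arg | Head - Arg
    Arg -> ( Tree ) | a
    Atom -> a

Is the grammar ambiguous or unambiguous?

Only Tree, Head, Arg are reachable from Tree; ignoring the rest: This is a standard precedence ladder (Tree over Head over Arg), with each level left-recursive on its own operator ('/' at Tree, '-' at Head). That structure is LR(1), hence unambiguous.

Unambiguous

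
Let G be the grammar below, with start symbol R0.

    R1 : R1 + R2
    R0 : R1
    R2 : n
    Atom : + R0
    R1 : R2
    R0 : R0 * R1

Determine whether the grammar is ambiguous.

Only R0, R1, R2 are reachable from R0; ignoring the rest: The grammar is stratified — R0 handles '*' (left-recursive), R1 handles '+', R2 atoms. Each operator has a fixed associativity and precedence level, so every string has one parse.

Unambiguous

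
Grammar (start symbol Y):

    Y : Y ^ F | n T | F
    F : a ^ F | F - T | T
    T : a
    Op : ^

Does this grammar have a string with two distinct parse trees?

Witness: a ^ a

Derivation 1: Y ⇒ Y ^ F ⇒ F ^ F ⇒ T ^ F ⇒ a ^ F ⇒ a ^ T ⇒ a ^ a
Derivation 2: Y ⇒ F ⇒ a ^ F ⇒ a ^ T ⇒ a ^ a

Two distinct leftmost derivations for the same string.

Ambiguous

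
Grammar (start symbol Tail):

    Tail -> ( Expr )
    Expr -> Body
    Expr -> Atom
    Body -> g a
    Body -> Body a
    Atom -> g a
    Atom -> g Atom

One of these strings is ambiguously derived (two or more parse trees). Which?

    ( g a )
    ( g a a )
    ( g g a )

( g a )

( g a ): 2 trees
( g a a ): 1 tree
( g g a ): 1 tree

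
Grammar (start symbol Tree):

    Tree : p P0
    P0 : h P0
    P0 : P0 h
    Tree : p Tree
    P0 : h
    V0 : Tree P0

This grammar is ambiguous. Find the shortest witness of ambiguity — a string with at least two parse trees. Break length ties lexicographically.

length 2: no string has ≥2 trees
length 3: p h h has 2 parse trees

Two derivations of p h h:
  Tree ⇒ p P0 ⇒ p h P0 ⇒ p h h
  Tree ⇒ p P0 ⇒ p P0 h ⇒ p h h

p h h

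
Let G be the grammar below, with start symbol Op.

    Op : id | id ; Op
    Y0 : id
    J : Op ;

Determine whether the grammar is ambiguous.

Unambiguous

(Y0, J are unreachable from Op, so their rules don't affect L(Op).) Right-recursive list with a separator: after each atom, whether the separator follows determines the rule. One parse per string.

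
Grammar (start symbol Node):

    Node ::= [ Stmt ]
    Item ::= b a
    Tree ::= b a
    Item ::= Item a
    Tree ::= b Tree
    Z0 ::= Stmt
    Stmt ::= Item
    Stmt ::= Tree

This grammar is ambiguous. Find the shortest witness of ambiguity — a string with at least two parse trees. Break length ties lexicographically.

length 4: [ b a ] has 2 parse trees

Two derivations of [ b a ]:
  Node ⇒ [ Stmt ] ⇒ [ Item ] ⇒ [ b a ]
  Node ⇒ [ Stmt ] ⇒ [ Tree ] ⇒ [ b a ]

[ b a ]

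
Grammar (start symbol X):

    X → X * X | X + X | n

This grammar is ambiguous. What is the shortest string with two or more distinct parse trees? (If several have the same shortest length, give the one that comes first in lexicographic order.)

length 1: no string has ≥2 trees
length 3: no string has ≥2 trees
length 5: n * n * n has 2 parse trees

Two derivations of n * n * n:
  X ⇒ X * X ⇒ X * X * X ⇒ n * X * X ⇒ n * n * X ⇒ n * n * n
  X ⇒ X * X ⇒ n * X ⇒ n * X * X ⇒ n * n * X ⇒ n * n * n

n * n * n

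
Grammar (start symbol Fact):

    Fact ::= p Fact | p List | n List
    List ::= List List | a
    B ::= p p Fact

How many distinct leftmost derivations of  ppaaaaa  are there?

14

Parse trees for ppaaaaa (showing first 6 of 14):
  [Fact p [Fact p [List [List a] [List [List a] [List [List a] [List [List a] [List a]]]]]]]
  [Fact p [Fact p [List [List a] [List [List a] [List [List [List a] [List a]] [List a]]]]]]
  [Fact p [Fact p [List [List a] [List [List [List a] [List a]] [List [List a] [List a]]]]]]
  [Fact p [Fact p [List [List a] [List [List [List a] [List [List a] [List a]]] [List a]]]]]
  [Fact p [Fact p [List [List a] [List [List [List [List a] [List a]] [List a]] [List a]]]]]
  [Fact p [Fact p [List [List [List a] [List a]] [List [List a] [List [List a] [List a]]]]]]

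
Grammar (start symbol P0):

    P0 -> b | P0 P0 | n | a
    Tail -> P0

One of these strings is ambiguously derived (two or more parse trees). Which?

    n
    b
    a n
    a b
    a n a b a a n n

a n a b a a n n

n: 1 tree
b: 1 tree
a n: 1 tree
a b: 1 tree
a n a b a a n n: 429 trees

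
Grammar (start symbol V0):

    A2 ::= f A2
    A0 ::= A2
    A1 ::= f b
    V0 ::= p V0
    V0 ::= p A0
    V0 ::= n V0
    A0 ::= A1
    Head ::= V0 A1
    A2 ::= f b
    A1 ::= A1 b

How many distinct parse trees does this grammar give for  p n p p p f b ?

2

Parse trees for p n p p p f b:
  [V0 p [V0 n [V0 p [V0 p [V0 p [A0 [A2 f b]]]]]]]
  [V0 p [V0 n [V0 p [V0 p [V0 p [A0 [A1 f b]]]]]]]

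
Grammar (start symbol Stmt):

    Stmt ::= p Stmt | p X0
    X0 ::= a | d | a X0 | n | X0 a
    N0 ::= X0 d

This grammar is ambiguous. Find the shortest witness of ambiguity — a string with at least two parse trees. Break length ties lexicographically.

p a a

length 2: no string has ≥2 trees
length 3: p a a has 2 parse trees

Two derivations of p a a:
  Stmt ⇒ p X0 ⇒ p a X0 ⇒ p a a
  Stmt ⇒ p X0 ⇒ p X0 a ⇒ p a a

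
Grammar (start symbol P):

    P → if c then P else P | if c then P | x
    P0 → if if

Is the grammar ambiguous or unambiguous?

Ambiguous

Witness: if c then if c then x else x

Derivation 1: P ⇒ if c then P else P ⇒ if c then if c then P else P ⇒ if c then if c then x else P ⇒ if c then if c then x else x
Derivation 2: P ⇒ if c then P ⇒ if c then if c then P else P ⇒ if c then if c then x else P ⇒ if c then if c then x else x

Two distinct leftmost derivations for the same string.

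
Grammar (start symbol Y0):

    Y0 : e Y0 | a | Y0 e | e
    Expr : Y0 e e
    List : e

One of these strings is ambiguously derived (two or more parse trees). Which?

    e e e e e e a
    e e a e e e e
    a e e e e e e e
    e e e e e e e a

e e a e e e e

e e e e e e a: 1 tree
e e a e e e e: 15 trees
a e e e e e e e: 1 tree
e e e e e e e a: 1 tree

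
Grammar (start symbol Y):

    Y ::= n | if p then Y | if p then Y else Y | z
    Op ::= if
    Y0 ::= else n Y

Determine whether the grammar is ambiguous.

Witness: if p then if p then n else n

Derivation 1: Y ⇒ if p then Y ⇒ if p then if p then Y else Y ⇒ if p then if p then n else Y ⇒ if p then if p then n else n
Derivation 2: Y ⇒ if p then Y else Y ⇒ if p then if p then Y else Y ⇒ if p then if p then n else Y ⇒ if p then if p then n else n

Two distinct leftmost derivations for the same string.

Ambiguous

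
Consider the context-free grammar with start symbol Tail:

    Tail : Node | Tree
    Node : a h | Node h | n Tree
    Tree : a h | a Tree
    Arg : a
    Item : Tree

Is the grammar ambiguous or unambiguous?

Witness: a h

Derivation 1: Tail ⇒ Node ⇒ a h
Derivation 2: Tail ⇒ Tree ⇒ a h

Two distinct leftmost derivations for the same string.

Ambiguous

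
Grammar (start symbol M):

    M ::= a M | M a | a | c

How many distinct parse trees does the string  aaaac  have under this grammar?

Parse trees for aaaac:
  [M a [M a [M a [M a [M c]]]]]

1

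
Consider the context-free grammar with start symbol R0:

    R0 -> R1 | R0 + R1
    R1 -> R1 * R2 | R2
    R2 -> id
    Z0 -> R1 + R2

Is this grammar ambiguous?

(Z0 is unreachable from R0, so its rules don't affect L(R0).) R0 → R0 + R1 | R1  ;  R1 → R1 * R2 | R2  — a left-associative chain with R2 at the bottom. Each string factors uniquely by precedence.

Unambiguous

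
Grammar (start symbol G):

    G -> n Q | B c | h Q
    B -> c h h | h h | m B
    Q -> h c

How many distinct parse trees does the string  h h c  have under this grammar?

Parse trees for h h c:
  [G [B h h] c]
  [G h [Q h c]]

2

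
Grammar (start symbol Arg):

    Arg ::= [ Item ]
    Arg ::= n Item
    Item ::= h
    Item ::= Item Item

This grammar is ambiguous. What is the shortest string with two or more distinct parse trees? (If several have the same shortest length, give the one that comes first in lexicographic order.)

length 2: no string has ≥2 trees
length 3: no string has ≥2 trees
length 4: n h h h has 2 parse trees

Two derivations of n h h h:
  Arg ⇒ n Item ⇒ n Item Item ⇒ n h Item ⇒ n h Item Item ⇒ n h h Item ⇒ n h h h
  Arg ⇒ n Item ⇒ n Item Item ⇒ n Item Item Item ⇒ n h Item Item ⇒ n h h Item ⇒ n h h h

n h h h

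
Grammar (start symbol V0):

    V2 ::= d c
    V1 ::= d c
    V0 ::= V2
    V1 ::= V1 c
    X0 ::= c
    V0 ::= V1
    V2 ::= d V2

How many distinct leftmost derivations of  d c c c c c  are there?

1

Parse trees for d c c c c c:
  [V0 [V1 [V1 [V1 [V1 [V1 d c] c] c] c] c]]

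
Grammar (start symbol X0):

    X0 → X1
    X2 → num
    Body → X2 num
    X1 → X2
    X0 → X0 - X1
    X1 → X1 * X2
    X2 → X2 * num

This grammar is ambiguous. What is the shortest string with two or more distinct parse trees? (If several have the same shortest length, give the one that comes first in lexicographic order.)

length 1: no string has ≥2 trees
length 3: num * num has 2 parse trees

Two derivations of num * num:
  X0 ⇒ X1 ⇒ X2 ⇒ X2 * num ⇒ num * num
  X0 ⇒ X1 ⇒ X1 * X2 ⇒ X2 * X2 ⇒ num * X2 ⇒ num * num

num * num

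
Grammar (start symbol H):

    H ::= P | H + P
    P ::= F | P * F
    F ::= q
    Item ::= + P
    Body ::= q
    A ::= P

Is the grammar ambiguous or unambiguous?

Unambiguous

(Item, Body, A are unreachable from H, so their rules don't affect L(H).) This is a standard precedence ladder (H over P over F), with each level left-recursive on its own operator ('+' at H, '*' at P). That structure is LR(1), hence unambiguous.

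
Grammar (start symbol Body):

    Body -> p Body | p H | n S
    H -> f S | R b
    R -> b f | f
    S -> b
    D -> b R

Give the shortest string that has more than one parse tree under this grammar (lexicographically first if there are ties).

length 2: no string has ≥2 trees
length 3: p f b has 2 parse trees

Two derivations of p f b:
  Body ⇒ p H ⇒ p f S ⇒ p f b
  Body ⇒ p H ⇒ p R b ⇒ p f b

p f b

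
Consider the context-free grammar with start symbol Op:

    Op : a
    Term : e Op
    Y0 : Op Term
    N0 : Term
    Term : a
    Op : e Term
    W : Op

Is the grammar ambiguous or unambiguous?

Unambiguous

(Y0, W, N0 are unreachable from Op, so their rules don't affect L(Op).) Restricted to the reachable nonterminals, every rule has the form A → t or A → t B, and no two rules for the same A share a first terminal. The grammar encodes a DFA — one run per string.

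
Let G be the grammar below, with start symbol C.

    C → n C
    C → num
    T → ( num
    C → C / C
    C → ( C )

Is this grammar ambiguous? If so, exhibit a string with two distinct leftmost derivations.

Witness: n num / num

Derivation 1: C ⇒ n C ⇒ n C / C ⇒ n num / C ⇒ n num / num
Derivation 2: C ⇒ C / C ⇒ n C / C ⇒ n num / C ⇒ n num / num

Two distinct leftmost derivations for the same string.

Ambiguous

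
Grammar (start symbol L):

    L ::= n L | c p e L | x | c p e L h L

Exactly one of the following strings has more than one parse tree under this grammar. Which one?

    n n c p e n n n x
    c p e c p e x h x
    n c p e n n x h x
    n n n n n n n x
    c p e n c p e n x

n n c p e n n n x: 1 tree
c p e c p e x h x: 2 trees
n c p e n n x h x: 1 tree
n n n n n n n x: 1 tree
c p e n c p e n x: 1 tree

c p e c p e x h x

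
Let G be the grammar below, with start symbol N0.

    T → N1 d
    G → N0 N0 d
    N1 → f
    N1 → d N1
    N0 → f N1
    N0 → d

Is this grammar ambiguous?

Unambiguous

Only N0, N1 are reachable from N0; ignoring the rest: The reachable rules are right-linear with at most one rule per (nonterminal, next-terminal) pair. Each input token forces the next rule, so parsing is deterministic.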